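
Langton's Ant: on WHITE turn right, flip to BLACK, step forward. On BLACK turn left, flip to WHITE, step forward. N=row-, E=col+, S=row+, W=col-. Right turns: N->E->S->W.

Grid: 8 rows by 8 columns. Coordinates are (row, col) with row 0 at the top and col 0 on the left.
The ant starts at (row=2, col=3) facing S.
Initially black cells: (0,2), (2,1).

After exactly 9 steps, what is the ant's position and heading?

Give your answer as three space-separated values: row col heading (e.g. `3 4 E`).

Step 1: on WHITE (2,3): turn R to W, flip to black, move to (2,2). |black|=3
Step 2: on WHITE (2,2): turn R to N, flip to black, move to (1,2). |black|=4
Step 3: on WHITE (1,2): turn R to E, flip to black, move to (1,3). |black|=5
Step 4: on WHITE (1,3): turn R to S, flip to black, move to (2,3). |black|=6
Step 5: on BLACK (2,3): turn L to E, flip to white, move to (2,4). |black|=5
Step 6: on WHITE (2,4): turn R to S, flip to black, move to (3,4). |black|=6
Step 7: on WHITE (3,4): turn R to W, flip to black, move to (3,3). |black|=7
Step 8: on WHITE (3,3): turn R to N, flip to black, move to (2,3). |black|=8
Step 9: on WHITE (2,3): turn R to E, flip to black, move to (2,4). |black|=9

Answer: 2 4 E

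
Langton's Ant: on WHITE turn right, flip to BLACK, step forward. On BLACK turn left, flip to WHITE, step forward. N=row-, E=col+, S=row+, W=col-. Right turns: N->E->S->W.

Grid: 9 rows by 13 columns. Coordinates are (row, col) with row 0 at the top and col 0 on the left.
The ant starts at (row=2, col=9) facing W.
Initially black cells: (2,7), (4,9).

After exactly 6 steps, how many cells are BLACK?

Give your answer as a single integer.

Step 1: on WHITE (2,9): turn R to N, flip to black, move to (1,9). |black|=3
Step 2: on WHITE (1,9): turn R to E, flip to black, move to (1,10). |black|=4
Step 3: on WHITE (1,10): turn R to S, flip to black, move to (2,10). |black|=5
Step 4: on WHITE (2,10): turn R to W, flip to black, move to (2,9). |black|=6
Step 5: on BLACK (2,9): turn L to S, flip to white, move to (3,9). |black|=5
Step 6: on WHITE (3,9): turn R to W, flip to black, move to (3,8). |black|=6

Answer: 6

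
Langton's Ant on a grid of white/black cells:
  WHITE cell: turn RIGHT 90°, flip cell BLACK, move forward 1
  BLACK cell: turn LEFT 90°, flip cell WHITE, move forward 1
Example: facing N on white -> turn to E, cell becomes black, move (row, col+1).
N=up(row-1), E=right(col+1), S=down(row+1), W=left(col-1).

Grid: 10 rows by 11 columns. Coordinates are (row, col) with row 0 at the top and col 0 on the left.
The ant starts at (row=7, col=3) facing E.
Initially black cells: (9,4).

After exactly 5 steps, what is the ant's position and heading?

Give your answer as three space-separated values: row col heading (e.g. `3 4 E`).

Step 1: on WHITE (7,3): turn R to S, flip to black, move to (8,3). |black|=2
Step 2: on WHITE (8,3): turn R to W, flip to black, move to (8,2). |black|=3
Step 3: on WHITE (8,2): turn R to N, flip to black, move to (7,2). |black|=4
Step 4: on WHITE (7,2): turn R to E, flip to black, move to (7,3). |black|=5
Step 5: on BLACK (7,3): turn L to N, flip to white, move to (6,3). |black|=4

Answer: 6 3 N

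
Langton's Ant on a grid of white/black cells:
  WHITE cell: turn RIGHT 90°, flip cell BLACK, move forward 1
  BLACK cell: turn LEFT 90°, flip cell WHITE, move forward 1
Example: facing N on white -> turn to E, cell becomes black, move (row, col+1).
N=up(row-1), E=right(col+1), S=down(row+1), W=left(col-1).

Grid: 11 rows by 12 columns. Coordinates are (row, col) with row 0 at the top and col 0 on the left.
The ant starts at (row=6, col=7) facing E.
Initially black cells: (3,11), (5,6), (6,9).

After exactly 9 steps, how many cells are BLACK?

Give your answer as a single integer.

Answer: 10

Derivation:
Step 1: on WHITE (6,7): turn R to S, flip to black, move to (7,7). |black|=4
Step 2: on WHITE (7,7): turn R to W, flip to black, move to (7,6). |black|=5
Step 3: on WHITE (7,6): turn R to N, flip to black, move to (6,6). |black|=6
Step 4: on WHITE (6,6): turn R to E, flip to black, move to (6,7). |black|=7
Step 5: on BLACK (6,7): turn L to N, flip to white, move to (5,7). |black|=6
Step 6: on WHITE (5,7): turn R to E, flip to black, move to (5,8). |black|=7
Step 7: on WHITE (5,8): turn R to S, flip to black, move to (6,8). |black|=8
Step 8: on WHITE (6,8): turn R to W, flip to black, move to (6,7). |black|=9
Step 9: on WHITE (6,7): turn R to N, flip to black, move to (5,7). |black|=10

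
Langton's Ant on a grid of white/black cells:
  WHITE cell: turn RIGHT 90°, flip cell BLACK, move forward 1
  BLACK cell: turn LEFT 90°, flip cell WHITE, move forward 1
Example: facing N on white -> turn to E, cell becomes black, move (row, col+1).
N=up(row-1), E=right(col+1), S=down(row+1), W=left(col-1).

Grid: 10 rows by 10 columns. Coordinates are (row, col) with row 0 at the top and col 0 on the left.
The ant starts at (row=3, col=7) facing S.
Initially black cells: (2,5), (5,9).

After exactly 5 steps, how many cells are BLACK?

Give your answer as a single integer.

Step 1: on WHITE (3,7): turn R to W, flip to black, move to (3,6). |black|=3
Step 2: on WHITE (3,6): turn R to N, flip to black, move to (2,6). |black|=4
Step 3: on WHITE (2,6): turn R to E, flip to black, move to (2,7). |black|=5
Step 4: on WHITE (2,7): turn R to S, flip to black, move to (3,7). |black|=6
Step 5: on BLACK (3,7): turn L to E, flip to white, move to (3,8). |black|=5

Answer: 5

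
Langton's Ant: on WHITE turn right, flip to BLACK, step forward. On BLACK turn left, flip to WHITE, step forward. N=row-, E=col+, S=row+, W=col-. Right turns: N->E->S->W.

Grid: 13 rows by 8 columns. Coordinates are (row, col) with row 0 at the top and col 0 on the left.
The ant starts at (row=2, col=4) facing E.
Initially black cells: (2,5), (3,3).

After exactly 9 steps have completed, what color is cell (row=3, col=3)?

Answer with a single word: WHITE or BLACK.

Step 1: on WHITE (2,4): turn R to S, flip to black, move to (3,4). |black|=3
Step 2: on WHITE (3,4): turn R to W, flip to black, move to (3,3). |black|=4
Step 3: on BLACK (3,3): turn L to S, flip to white, move to (4,3). |black|=3
Step 4: on WHITE (4,3): turn R to W, flip to black, move to (4,2). |black|=4
Step 5: on WHITE (4,2): turn R to N, flip to black, move to (3,2). |black|=5
Step 6: on WHITE (3,2): turn R to E, flip to black, move to (3,3). |black|=6
Step 7: on WHITE (3,3): turn R to S, flip to black, move to (4,3). |black|=7
Step 8: on BLACK (4,3): turn L to E, flip to white, move to (4,4). |black|=6
Step 9: on WHITE (4,4): turn R to S, flip to black, move to (5,4). |black|=7

Answer: BLACK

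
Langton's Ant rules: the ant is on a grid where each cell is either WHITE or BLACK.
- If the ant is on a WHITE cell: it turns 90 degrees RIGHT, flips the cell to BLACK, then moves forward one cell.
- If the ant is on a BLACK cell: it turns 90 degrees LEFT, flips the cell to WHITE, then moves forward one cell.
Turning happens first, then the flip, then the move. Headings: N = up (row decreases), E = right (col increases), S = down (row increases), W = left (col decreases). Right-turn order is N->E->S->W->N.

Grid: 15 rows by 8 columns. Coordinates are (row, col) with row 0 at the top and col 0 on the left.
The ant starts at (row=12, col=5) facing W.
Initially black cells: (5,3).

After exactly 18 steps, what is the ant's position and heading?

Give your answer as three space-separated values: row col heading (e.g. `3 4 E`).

Answer: 13 6 E

Derivation:
Step 1: on WHITE (12,5): turn R to N, flip to black, move to (11,5). |black|=2
Step 2: on WHITE (11,5): turn R to E, flip to black, move to (11,6). |black|=3
Step 3: on WHITE (11,6): turn R to S, flip to black, move to (12,6). |black|=4
Step 4: on WHITE (12,6): turn R to W, flip to black, move to (12,5). |black|=5
Step 5: on BLACK (12,5): turn L to S, flip to white, move to (13,5). |black|=4
Step 6: on WHITE (13,5): turn R to W, flip to black, move to (13,4). |black|=5
Step 7: on WHITE (13,4): turn R to N, flip to black, move to (12,4). |black|=6
Step 8: on WHITE (12,4): turn R to E, flip to black, move to (12,5). |black|=7
Step 9: on WHITE (12,5): turn R to S, flip to black, move to (13,5). |black|=8
Step 10: on BLACK (13,5): turn L to E, flip to white, move to (13,6). |black|=7
Step 11: on WHITE (13,6): turn R to S, flip to black, move to (14,6). |black|=8
Step 12: on WHITE (14,6): turn R to W, flip to black, move to (14,5). |black|=9
Step 13: on WHITE (14,5): turn R to N, flip to black, move to (13,5). |black|=10
Step 14: on WHITE (13,5): turn R to E, flip to black, move to (13,6). |black|=11
Step 15: on BLACK (13,6): turn L to N, flip to white, move to (12,6). |black|=10
Step 16: on BLACK (12,6): turn L to W, flip to white, move to (12,5). |black|=9
Step 17: on BLACK (12,5): turn L to S, flip to white, move to (13,5). |black|=8
Step 18: on BLACK (13,5): turn L to E, flip to white, move to (13,6). |black|=7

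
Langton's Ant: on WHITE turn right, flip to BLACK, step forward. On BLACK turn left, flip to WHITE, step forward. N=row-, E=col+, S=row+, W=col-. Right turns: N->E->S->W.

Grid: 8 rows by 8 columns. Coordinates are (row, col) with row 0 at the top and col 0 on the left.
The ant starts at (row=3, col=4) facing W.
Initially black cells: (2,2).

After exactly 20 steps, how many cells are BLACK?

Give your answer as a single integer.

Answer: 7

Derivation:
Step 1: on WHITE (3,4): turn R to N, flip to black, move to (2,4). |black|=2
Step 2: on WHITE (2,4): turn R to E, flip to black, move to (2,5). |black|=3
Step 3: on WHITE (2,5): turn R to S, flip to black, move to (3,5). |black|=4
Step 4: on WHITE (3,5): turn R to W, flip to black, move to (3,4). |black|=5
Step 5: on BLACK (3,4): turn L to S, flip to white, move to (4,4). |black|=4
Step 6: on WHITE (4,4): turn R to W, flip to black, move to (4,3). |black|=5
Step 7: on WHITE (4,3): turn R to N, flip to black, move to (3,3). |black|=6
Step 8: on WHITE (3,3): turn R to E, flip to black, move to (3,4). |black|=7
Step 9: on WHITE (3,4): turn R to S, flip to black, move to (4,4). |black|=8
Step 10: on BLACK (4,4): turn L to E, flip to white, move to (4,5). |black|=7
Step 11: on WHITE (4,5): turn R to S, flip to black, move to (5,5). |black|=8
Step 12: on WHITE (5,5): turn R to W, flip to black, move to (5,4). |black|=9
Step 13: on WHITE (5,4): turn R to N, flip to black, move to (4,4). |black|=10
Step 14: on WHITE (4,4): turn R to E, flip to black, move to (4,5). |black|=11
Step 15: on BLACK (4,5): turn L to N, flip to white, move to (3,5). |black|=10
Step 16: on BLACK (3,5): turn L to W, flip to white, move to (3,4). |black|=9
Step 17: on BLACK (3,4): turn L to S, flip to white, move to (4,4). |black|=8
Step 18: on BLACK (4,4): turn L to E, flip to white, move to (4,5). |black|=7
Step 19: on WHITE (4,5): turn R to S, flip to black, move to (5,5). |black|=8
Step 20: on BLACK (5,5): turn L to E, flip to white, move to (5,6). |black|=7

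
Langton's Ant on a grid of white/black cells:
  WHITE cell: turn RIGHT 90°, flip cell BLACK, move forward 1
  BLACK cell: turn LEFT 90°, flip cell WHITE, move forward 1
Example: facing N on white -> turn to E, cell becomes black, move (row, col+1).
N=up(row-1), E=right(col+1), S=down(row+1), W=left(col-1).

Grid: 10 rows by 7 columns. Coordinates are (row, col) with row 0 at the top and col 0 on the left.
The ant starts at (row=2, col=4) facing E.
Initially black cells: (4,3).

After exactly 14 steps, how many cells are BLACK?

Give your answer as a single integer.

Step 1: on WHITE (2,4): turn R to S, flip to black, move to (3,4). |black|=2
Step 2: on WHITE (3,4): turn R to W, flip to black, move to (3,3). |black|=3
Step 3: on WHITE (3,3): turn R to N, flip to black, move to (2,3). |black|=4
Step 4: on WHITE (2,3): turn R to E, flip to black, move to (2,4). |black|=5
Step 5: on BLACK (2,4): turn L to N, flip to white, move to (1,4). |black|=4
Step 6: on WHITE (1,4): turn R to E, flip to black, move to (1,5). |black|=5
Step 7: on WHITE (1,5): turn R to S, flip to black, move to (2,5). |black|=6
Step 8: on WHITE (2,5): turn R to W, flip to black, move to (2,4). |black|=7
Step 9: on WHITE (2,4): turn R to N, flip to black, move to (1,4). |black|=8
Step 10: on BLACK (1,4): turn L to W, flip to white, move to (1,3). |black|=7
Step 11: on WHITE (1,3): turn R to N, flip to black, move to (0,3). |black|=8
Step 12: on WHITE (0,3): turn R to E, flip to black, move to (0,4). |black|=9
Step 13: on WHITE (0,4): turn R to S, flip to black, move to (1,4). |black|=10
Step 14: on WHITE (1,4): turn R to W, flip to black, move to (1,3). |black|=11

Answer: 11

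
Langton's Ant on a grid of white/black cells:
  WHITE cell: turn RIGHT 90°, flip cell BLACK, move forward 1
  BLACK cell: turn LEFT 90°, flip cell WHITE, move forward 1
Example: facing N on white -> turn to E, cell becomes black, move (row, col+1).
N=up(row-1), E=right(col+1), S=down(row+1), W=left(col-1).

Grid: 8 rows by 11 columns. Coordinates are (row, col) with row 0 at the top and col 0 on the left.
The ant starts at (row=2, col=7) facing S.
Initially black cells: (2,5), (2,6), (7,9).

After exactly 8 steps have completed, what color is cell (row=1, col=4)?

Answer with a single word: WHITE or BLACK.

Step 1: on WHITE (2,7): turn R to W, flip to black, move to (2,6). |black|=4
Step 2: on BLACK (2,6): turn L to S, flip to white, move to (3,6). |black|=3
Step 3: on WHITE (3,6): turn R to W, flip to black, move to (3,5). |black|=4
Step 4: on WHITE (3,5): turn R to N, flip to black, move to (2,5). |black|=5
Step 5: on BLACK (2,5): turn L to W, flip to white, move to (2,4). |black|=4
Step 6: on WHITE (2,4): turn R to N, flip to black, move to (1,4). |black|=5
Step 7: on WHITE (1,4): turn R to E, flip to black, move to (1,5). |black|=6
Step 8: on WHITE (1,5): turn R to S, flip to black, move to (2,5). |black|=7

Answer: BLACK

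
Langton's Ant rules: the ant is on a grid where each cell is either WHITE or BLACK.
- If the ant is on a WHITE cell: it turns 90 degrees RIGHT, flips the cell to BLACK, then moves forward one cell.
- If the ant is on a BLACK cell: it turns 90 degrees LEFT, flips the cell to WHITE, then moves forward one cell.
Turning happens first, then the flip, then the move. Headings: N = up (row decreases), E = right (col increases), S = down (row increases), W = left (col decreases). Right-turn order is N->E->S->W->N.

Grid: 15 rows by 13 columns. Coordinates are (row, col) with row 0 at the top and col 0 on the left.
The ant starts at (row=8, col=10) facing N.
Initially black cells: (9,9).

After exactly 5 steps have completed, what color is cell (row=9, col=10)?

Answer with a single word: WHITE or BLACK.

Answer: BLACK

Derivation:
Step 1: on WHITE (8,10): turn R to E, flip to black, move to (8,11). |black|=2
Step 2: on WHITE (8,11): turn R to S, flip to black, move to (9,11). |black|=3
Step 3: on WHITE (9,11): turn R to W, flip to black, move to (9,10). |black|=4
Step 4: on WHITE (9,10): turn R to N, flip to black, move to (8,10). |black|=5
Step 5: on BLACK (8,10): turn L to W, flip to white, move to (8,9). |black|=4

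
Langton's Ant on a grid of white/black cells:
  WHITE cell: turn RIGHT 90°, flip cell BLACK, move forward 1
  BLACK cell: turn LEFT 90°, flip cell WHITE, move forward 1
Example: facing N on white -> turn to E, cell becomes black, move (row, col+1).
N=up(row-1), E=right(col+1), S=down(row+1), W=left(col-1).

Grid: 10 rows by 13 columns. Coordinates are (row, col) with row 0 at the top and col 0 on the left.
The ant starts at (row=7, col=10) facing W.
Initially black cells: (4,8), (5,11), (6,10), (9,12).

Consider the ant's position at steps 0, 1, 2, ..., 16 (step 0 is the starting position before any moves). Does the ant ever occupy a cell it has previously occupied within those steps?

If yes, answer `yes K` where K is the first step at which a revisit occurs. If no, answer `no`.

Answer: yes 5

Derivation:
Step 1: on WHITE (7,10): turn R to N, flip to black, move to (6,10). |black|=5 — new cell
Step 2: on BLACK (6,10): turn L to W, flip to white, move to (6,9). |black|=4 — new cell
Step 3: on WHITE (6,9): turn R to N, flip to black, move to (5,9). |black|=5 — new cell
Step 4: on WHITE (5,9): turn R to E, flip to black, move to (5,10). |black|=6 — new cell
Step 5: on WHITE (5,10): turn R to S, flip to black, move to (6,10). |black|=7 — REVISIT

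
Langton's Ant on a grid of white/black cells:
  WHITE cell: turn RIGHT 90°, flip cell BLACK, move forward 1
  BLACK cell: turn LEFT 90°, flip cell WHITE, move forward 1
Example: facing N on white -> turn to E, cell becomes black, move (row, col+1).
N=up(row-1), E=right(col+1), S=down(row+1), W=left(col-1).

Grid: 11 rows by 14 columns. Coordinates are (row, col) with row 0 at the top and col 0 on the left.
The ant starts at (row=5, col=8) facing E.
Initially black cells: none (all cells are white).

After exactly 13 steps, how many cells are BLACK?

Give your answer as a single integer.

Answer: 9

Derivation:
Step 1: on WHITE (5,8): turn R to S, flip to black, move to (6,8). |black|=1
Step 2: on WHITE (6,8): turn R to W, flip to black, move to (6,7). |black|=2
Step 3: on WHITE (6,7): turn R to N, flip to black, move to (5,7). |black|=3
Step 4: on WHITE (5,7): turn R to E, flip to black, move to (5,8). |black|=4
Step 5: on BLACK (5,8): turn L to N, flip to white, move to (4,8). |black|=3
Step 6: on WHITE (4,8): turn R to E, flip to black, move to (4,9). |black|=4
Step 7: on WHITE (4,9): turn R to S, flip to black, move to (5,9). |black|=5
Step 8: on WHITE (5,9): turn R to W, flip to black, move to (5,8). |black|=6
Step 9: on WHITE (5,8): turn R to N, flip to black, move to (4,8). |black|=7
Step 10: on BLACK (4,8): turn L to W, flip to white, move to (4,7). |black|=6
Step 11: on WHITE (4,7): turn R to N, flip to black, move to (3,7). |black|=7
Step 12: on WHITE (3,7): turn R to E, flip to black, move to (3,8). |black|=8
Step 13: on WHITE (3,8): turn R to S, flip to black, move to (4,8). |black|=9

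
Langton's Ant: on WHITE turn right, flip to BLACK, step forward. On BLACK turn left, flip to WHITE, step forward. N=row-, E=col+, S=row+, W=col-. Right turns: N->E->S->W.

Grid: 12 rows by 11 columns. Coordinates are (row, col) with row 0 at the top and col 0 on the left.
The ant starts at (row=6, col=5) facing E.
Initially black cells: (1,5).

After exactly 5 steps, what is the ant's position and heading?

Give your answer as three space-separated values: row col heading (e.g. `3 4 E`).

Answer: 5 5 N

Derivation:
Step 1: on WHITE (6,5): turn R to S, flip to black, move to (7,5). |black|=2
Step 2: on WHITE (7,5): turn R to W, flip to black, move to (7,4). |black|=3
Step 3: on WHITE (7,4): turn R to N, flip to black, move to (6,4). |black|=4
Step 4: on WHITE (6,4): turn R to E, flip to black, move to (6,5). |black|=5
Step 5: on BLACK (6,5): turn L to N, flip to white, move to (5,5). |black|=4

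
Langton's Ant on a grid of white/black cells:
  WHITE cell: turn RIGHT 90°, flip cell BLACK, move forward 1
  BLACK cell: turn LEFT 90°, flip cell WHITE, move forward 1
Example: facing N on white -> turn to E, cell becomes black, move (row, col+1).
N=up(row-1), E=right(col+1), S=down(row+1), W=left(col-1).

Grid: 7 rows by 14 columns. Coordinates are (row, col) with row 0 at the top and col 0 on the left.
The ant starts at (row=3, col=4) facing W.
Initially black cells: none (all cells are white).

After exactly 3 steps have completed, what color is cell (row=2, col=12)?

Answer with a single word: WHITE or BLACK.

Answer: WHITE

Derivation:
Step 1: on WHITE (3,4): turn R to N, flip to black, move to (2,4). |black|=1
Step 2: on WHITE (2,4): turn R to E, flip to black, move to (2,5). |black|=2
Step 3: on WHITE (2,5): turn R to S, flip to black, move to (3,5). |black|=3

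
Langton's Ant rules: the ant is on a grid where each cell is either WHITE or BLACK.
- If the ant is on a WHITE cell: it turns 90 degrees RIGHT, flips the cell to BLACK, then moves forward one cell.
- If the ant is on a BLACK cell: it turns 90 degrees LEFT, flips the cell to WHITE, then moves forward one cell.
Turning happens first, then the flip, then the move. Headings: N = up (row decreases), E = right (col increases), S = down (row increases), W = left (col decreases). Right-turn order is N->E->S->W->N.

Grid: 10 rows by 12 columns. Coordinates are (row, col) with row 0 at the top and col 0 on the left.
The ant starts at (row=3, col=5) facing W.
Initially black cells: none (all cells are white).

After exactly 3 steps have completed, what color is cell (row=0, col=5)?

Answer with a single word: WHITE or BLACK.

Step 1: on WHITE (3,5): turn R to N, flip to black, move to (2,5). |black|=1
Step 2: on WHITE (2,5): turn R to E, flip to black, move to (2,6). |black|=2
Step 3: on WHITE (2,6): turn R to S, flip to black, move to (3,6). |black|=3

Answer: WHITE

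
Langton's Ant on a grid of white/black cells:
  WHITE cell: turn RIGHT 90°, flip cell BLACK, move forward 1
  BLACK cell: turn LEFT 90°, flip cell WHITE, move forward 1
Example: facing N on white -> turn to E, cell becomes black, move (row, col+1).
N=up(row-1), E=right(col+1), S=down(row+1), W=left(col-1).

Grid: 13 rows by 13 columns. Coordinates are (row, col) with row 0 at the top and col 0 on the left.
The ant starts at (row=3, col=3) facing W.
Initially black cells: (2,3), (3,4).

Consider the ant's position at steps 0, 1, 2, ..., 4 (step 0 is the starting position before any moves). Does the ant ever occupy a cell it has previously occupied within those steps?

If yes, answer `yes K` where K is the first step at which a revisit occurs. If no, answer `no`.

Step 1: on WHITE (3,3): turn R to N, flip to black, move to (2,3). |black|=3 — new cell
Step 2: on BLACK (2,3): turn L to W, flip to white, move to (2,2). |black|=2 — new cell
Step 3: on WHITE (2,2): turn R to N, flip to black, move to (1,2). |black|=3 — new cell
Step 4: on WHITE (1,2): turn R to E, flip to black, move to (1,3). |black|=4 — new cell
No revisit within 4 steps.

Answer: no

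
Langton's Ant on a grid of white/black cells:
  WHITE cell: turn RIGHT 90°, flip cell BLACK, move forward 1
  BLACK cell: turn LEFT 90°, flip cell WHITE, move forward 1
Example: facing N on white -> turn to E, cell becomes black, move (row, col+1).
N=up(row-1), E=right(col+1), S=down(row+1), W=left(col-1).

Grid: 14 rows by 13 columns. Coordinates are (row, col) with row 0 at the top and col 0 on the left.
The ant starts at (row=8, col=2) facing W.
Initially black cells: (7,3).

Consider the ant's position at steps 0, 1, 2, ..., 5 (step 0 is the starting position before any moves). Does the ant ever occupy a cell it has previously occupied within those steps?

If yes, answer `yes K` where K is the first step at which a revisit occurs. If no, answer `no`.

Step 1: on WHITE (8,2): turn R to N, flip to black, move to (7,2). |black|=2 — new cell
Step 2: on WHITE (7,2): turn R to E, flip to black, move to (7,3). |black|=3 — new cell
Step 3: on BLACK (7,3): turn L to N, flip to white, move to (6,3). |black|=2 — new cell
Step 4: on WHITE (6,3): turn R to E, flip to black, move to (6,4). |black|=3 — new cell
Step 5: on WHITE (6,4): turn R to S, flip to black, move to (7,4). |black|=4 — new cell
No revisit within 5 steps.

Answer: no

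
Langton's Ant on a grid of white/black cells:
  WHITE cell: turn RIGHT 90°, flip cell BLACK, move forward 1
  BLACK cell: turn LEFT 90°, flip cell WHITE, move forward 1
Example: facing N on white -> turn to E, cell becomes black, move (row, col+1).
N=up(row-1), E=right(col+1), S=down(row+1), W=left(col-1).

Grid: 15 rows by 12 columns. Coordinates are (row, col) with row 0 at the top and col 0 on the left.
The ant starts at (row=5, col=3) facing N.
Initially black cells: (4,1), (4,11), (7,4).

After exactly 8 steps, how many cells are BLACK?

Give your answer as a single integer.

Step 1: on WHITE (5,3): turn R to E, flip to black, move to (5,4). |black|=4
Step 2: on WHITE (5,4): turn R to S, flip to black, move to (6,4). |black|=5
Step 3: on WHITE (6,4): turn R to W, flip to black, move to (6,3). |black|=6
Step 4: on WHITE (6,3): turn R to N, flip to black, move to (5,3). |black|=7
Step 5: on BLACK (5,3): turn L to W, flip to white, move to (5,2). |black|=6
Step 6: on WHITE (5,2): turn R to N, flip to black, move to (4,2). |black|=7
Step 7: on WHITE (4,2): turn R to E, flip to black, move to (4,3). |black|=8
Step 8: on WHITE (4,3): turn R to S, flip to black, move to (5,3). |black|=9

Answer: 9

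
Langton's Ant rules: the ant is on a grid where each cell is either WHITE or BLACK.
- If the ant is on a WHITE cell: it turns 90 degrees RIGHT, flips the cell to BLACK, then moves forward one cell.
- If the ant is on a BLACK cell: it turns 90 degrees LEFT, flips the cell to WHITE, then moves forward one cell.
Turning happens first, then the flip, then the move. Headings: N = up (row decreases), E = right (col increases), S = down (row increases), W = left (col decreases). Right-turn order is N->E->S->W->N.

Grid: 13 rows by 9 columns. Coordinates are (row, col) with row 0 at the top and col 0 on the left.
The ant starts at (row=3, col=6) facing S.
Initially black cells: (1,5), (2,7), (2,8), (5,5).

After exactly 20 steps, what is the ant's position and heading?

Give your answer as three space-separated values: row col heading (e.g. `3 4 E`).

Answer: 3 8 N

Derivation:
Step 1: on WHITE (3,6): turn R to W, flip to black, move to (3,5). |black|=5
Step 2: on WHITE (3,5): turn R to N, flip to black, move to (2,5). |black|=6
Step 3: on WHITE (2,5): turn R to E, flip to black, move to (2,6). |black|=7
Step 4: on WHITE (2,6): turn R to S, flip to black, move to (3,6). |black|=8
Step 5: on BLACK (3,6): turn L to E, flip to white, move to (3,7). |black|=7
Step 6: on WHITE (3,7): turn R to S, flip to black, move to (4,7). |black|=8
Step 7: on WHITE (4,7): turn R to W, flip to black, move to (4,6). |black|=9
Step 8: on WHITE (4,6): turn R to N, flip to black, move to (3,6). |black|=10
Step 9: on WHITE (3,6): turn R to E, flip to black, move to (3,7). |black|=11
Step 10: on BLACK (3,7): turn L to N, flip to white, move to (2,7). |black|=10
Step 11: on BLACK (2,7): turn L to W, flip to white, move to (2,6). |black|=9
Step 12: on BLACK (2,6): turn L to S, flip to white, move to (3,6). |black|=8
Step 13: on BLACK (3,6): turn L to E, flip to white, move to (3,7). |black|=7
Step 14: on WHITE (3,7): turn R to S, flip to black, move to (4,7). |black|=8
Step 15: on BLACK (4,7): turn L to E, flip to white, move to (4,8). |black|=7
Step 16: on WHITE (4,8): turn R to S, flip to black, move to (5,8). |black|=8
Step 17: on WHITE (5,8): turn R to W, flip to black, move to (5,7). |black|=9
Step 18: on WHITE (5,7): turn R to N, flip to black, move to (4,7). |black|=10
Step 19: on WHITE (4,7): turn R to E, flip to black, move to (4,8). |black|=11
Step 20: on BLACK (4,8): turn L to N, flip to white, move to (3,8). |black|=10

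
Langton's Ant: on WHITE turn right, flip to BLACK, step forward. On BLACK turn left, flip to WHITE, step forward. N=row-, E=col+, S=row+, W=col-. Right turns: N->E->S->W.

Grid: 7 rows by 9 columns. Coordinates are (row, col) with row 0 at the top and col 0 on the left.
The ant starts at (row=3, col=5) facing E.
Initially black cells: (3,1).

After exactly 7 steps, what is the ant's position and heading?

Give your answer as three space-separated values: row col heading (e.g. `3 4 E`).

Answer: 3 6 S

Derivation:
Step 1: on WHITE (3,5): turn R to S, flip to black, move to (4,5). |black|=2
Step 2: on WHITE (4,5): turn R to W, flip to black, move to (4,4). |black|=3
Step 3: on WHITE (4,4): turn R to N, flip to black, move to (3,4). |black|=4
Step 4: on WHITE (3,4): turn R to E, flip to black, move to (3,5). |black|=5
Step 5: on BLACK (3,5): turn L to N, flip to white, move to (2,5). |black|=4
Step 6: on WHITE (2,5): turn R to E, flip to black, move to (2,6). |black|=5
Step 7: on WHITE (2,6): turn R to S, flip to black, move to (3,6). |black|=6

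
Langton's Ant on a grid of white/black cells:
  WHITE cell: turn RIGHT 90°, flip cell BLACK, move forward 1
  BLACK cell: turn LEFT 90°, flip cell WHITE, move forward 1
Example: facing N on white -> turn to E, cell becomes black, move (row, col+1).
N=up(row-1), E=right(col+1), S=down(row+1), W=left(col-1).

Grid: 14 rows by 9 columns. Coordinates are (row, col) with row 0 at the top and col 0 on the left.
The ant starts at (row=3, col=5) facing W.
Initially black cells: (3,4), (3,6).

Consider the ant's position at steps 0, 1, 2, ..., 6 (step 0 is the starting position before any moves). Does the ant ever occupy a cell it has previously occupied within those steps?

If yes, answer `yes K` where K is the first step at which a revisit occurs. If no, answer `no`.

Answer: no

Derivation:
Step 1: on WHITE (3,5): turn R to N, flip to black, move to (2,5). |black|=3 — new cell
Step 2: on WHITE (2,5): turn R to E, flip to black, move to (2,6). |black|=4 — new cell
Step 3: on WHITE (2,6): turn R to S, flip to black, move to (3,6). |black|=5 — new cell
Step 4: on BLACK (3,6): turn L to E, flip to white, move to (3,7). |black|=4 — new cell
Step 5: on WHITE (3,7): turn R to S, flip to black, move to (4,7). |black|=5 — new cell
Step 6: on WHITE (4,7): turn R to W, flip to black, move to (4,6). |black|=6 — new cell
No revisit within 6 steps.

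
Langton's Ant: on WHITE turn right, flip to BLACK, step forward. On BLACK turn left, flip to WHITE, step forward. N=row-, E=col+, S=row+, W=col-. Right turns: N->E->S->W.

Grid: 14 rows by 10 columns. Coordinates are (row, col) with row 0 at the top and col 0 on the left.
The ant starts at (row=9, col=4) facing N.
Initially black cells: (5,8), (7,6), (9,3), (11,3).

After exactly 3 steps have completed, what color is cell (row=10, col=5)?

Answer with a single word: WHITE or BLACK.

Answer: BLACK

Derivation:
Step 1: on WHITE (9,4): turn R to E, flip to black, move to (9,5). |black|=5
Step 2: on WHITE (9,5): turn R to S, flip to black, move to (10,5). |black|=6
Step 3: on WHITE (10,5): turn R to W, flip to black, move to (10,4). |black|=7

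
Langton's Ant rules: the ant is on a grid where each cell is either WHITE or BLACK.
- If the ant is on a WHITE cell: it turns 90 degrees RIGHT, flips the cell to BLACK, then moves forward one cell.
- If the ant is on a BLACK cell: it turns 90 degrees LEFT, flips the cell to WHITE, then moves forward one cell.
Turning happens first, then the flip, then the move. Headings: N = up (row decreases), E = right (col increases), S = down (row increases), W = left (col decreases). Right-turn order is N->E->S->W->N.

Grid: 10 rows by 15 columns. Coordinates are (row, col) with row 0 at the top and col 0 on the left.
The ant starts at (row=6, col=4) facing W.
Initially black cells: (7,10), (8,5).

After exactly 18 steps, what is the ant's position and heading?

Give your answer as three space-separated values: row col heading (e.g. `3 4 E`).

Step 1: on WHITE (6,4): turn R to N, flip to black, move to (5,4). |black|=3
Step 2: on WHITE (5,4): turn R to E, flip to black, move to (5,5). |black|=4
Step 3: on WHITE (5,5): turn R to S, flip to black, move to (6,5). |black|=5
Step 4: on WHITE (6,5): turn R to W, flip to black, move to (6,4). |black|=6
Step 5: on BLACK (6,4): turn L to S, flip to white, move to (7,4). |black|=5
Step 6: on WHITE (7,4): turn R to W, flip to black, move to (7,3). |black|=6
Step 7: on WHITE (7,3): turn R to N, flip to black, move to (6,3). |black|=7
Step 8: on WHITE (6,3): turn R to E, flip to black, move to (6,4). |black|=8
Step 9: on WHITE (6,4): turn R to S, flip to black, move to (7,4). |black|=9
Step 10: on BLACK (7,4): turn L to E, flip to white, move to (7,5). |black|=8
Step 11: on WHITE (7,5): turn R to S, flip to black, move to (8,5). |black|=9
Step 12: on BLACK (8,5): turn L to E, flip to white, move to (8,6). |black|=8
Step 13: on WHITE (8,6): turn R to S, flip to black, move to (9,6). |black|=9
Step 14: on WHITE (9,6): turn R to W, flip to black, move to (9,5). |black|=10
Step 15: on WHITE (9,5): turn R to N, flip to black, move to (8,5). |black|=11
Step 16: on WHITE (8,5): turn R to E, flip to black, move to (8,6). |black|=12
Step 17: on BLACK (8,6): turn L to N, flip to white, move to (7,6). |black|=11
Step 18: on WHITE (7,6): turn R to E, flip to black, move to (7,7). |black|=12

Answer: 7 7 E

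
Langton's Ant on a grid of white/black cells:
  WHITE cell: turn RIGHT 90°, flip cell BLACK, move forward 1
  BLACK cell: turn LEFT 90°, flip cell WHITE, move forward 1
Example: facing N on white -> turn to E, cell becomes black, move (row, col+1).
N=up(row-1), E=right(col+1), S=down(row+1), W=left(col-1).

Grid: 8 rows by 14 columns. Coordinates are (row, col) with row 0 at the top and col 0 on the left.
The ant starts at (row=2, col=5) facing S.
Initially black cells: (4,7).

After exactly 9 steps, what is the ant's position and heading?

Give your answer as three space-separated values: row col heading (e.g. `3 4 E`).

Step 1: on WHITE (2,5): turn R to W, flip to black, move to (2,4). |black|=2
Step 2: on WHITE (2,4): turn R to N, flip to black, move to (1,4). |black|=3
Step 3: on WHITE (1,4): turn R to E, flip to black, move to (1,5). |black|=4
Step 4: on WHITE (1,5): turn R to S, flip to black, move to (2,5). |black|=5
Step 5: on BLACK (2,5): turn L to E, flip to white, move to (2,6). |black|=4
Step 6: on WHITE (2,6): turn R to S, flip to black, move to (3,6). |black|=5
Step 7: on WHITE (3,6): turn R to W, flip to black, move to (3,5). |black|=6
Step 8: on WHITE (3,5): turn R to N, flip to black, move to (2,5). |black|=7
Step 9: on WHITE (2,5): turn R to E, flip to black, move to (2,6). |black|=8

Answer: 2 6 E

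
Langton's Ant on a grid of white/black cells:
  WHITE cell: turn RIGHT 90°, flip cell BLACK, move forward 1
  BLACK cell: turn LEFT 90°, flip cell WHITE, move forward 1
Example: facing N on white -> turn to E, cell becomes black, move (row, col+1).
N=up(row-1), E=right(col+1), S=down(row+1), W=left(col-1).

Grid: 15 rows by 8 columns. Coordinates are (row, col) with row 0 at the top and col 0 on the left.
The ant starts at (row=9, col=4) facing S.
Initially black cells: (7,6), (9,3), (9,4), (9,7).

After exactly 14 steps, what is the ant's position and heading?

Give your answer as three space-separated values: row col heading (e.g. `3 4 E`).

Step 1: on BLACK (9,4): turn L to E, flip to white, move to (9,5). |black|=3
Step 2: on WHITE (9,5): turn R to S, flip to black, move to (10,5). |black|=4
Step 3: on WHITE (10,5): turn R to W, flip to black, move to (10,4). |black|=5
Step 4: on WHITE (10,4): turn R to N, flip to black, move to (9,4). |black|=6
Step 5: on WHITE (9,4): turn R to E, flip to black, move to (9,5). |black|=7
Step 6: on BLACK (9,5): turn L to N, flip to white, move to (8,5). |black|=6
Step 7: on WHITE (8,5): turn R to E, flip to black, move to (8,6). |black|=7
Step 8: on WHITE (8,6): turn R to S, flip to black, move to (9,6). |black|=8
Step 9: on WHITE (9,6): turn R to W, flip to black, move to (9,5). |black|=9
Step 10: on WHITE (9,5): turn R to N, flip to black, move to (8,5). |black|=10
Step 11: on BLACK (8,5): turn L to W, flip to white, move to (8,4). |black|=9
Step 12: on WHITE (8,4): turn R to N, flip to black, move to (7,4). |black|=10
Step 13: on WHITE (7,4): turn R to E, flip to black, move to (7,5). |black|=11
Step 14: on WHITE (7,5): turn R to S, flip to black, move to (8,5). |black|=12

Answer: 8 5 S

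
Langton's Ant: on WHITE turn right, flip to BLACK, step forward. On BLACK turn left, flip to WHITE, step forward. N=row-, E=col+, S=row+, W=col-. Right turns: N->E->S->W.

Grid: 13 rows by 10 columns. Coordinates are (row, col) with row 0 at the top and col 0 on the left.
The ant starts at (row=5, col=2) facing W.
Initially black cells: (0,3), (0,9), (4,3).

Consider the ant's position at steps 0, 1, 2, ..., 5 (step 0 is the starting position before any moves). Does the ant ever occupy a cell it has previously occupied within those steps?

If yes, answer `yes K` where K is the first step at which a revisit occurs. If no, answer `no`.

Answer: no

Derivation:
Step 1: on WHITE (5,2): turn R to N, flip to black, move to (4,2). |black|=4 — new cell
Step 2: on WHITE (4,2): turn R to E, flip to black, move to (4,3). |black|=5 — new cell
Step 3: on BLACK (4,3): turn L to N, flip to white, move to (3,3). |black|=4 — new cell
Step 4: on WHITE (3,3): turn R to E, flip to black, move to (3,4). |black|=5 — new cell
Step 5: on WHITE (3,4): turn R to S, flip to black, move to (4,4). |black|=6 — new cell
No revisit within 5 steps.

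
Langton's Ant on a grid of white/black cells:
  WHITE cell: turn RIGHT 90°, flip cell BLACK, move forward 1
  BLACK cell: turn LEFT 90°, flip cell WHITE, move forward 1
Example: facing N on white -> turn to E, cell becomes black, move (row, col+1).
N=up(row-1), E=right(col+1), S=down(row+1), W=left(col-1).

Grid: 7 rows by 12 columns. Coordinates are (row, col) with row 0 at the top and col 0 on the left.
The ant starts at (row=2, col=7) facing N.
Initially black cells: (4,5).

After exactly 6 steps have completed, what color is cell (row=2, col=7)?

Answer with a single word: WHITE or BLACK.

Answer: WHITE

Derivation:
Step 1: on WHITE (2,7): turn R to E, flip to black, move to (2,8). |black|=2
Step 2: on WHITE (2,8): turn R to S, flip to black, move to (3,8). |black|=3
Step 3: on WHITE (3,8): turn R to W, flip to black, move to (3,7). |black|=4
Step 4: on WHITE (3,7): turn R to N, flip to black, move to (2,7). |black|=5
Step 5: on BLACK (2,7): turn L to W, flip to white, move to (2,6). |black|=4
Step 6: on WHITE (2,6): turn R to N, flip to black, move to (1,6). |black|=5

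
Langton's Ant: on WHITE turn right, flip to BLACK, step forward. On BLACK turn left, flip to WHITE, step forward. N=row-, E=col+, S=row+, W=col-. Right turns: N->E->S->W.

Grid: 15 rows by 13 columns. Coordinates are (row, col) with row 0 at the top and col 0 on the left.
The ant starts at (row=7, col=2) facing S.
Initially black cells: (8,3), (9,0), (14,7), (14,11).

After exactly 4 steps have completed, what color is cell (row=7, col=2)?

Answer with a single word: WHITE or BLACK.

Answer: BLACK

Derivation:
Step 1: on WHITE (7,2): turn R to W, flip to black, move to (7,1). |black|=5
Step 2: on WHITE (7,1): turn R to N, flip to black, move to (6,1). |black|=6
Step 3: on WHITE (6,1): turn R to E, flip to black, move to (6,2). |black|=7
Step 4: on WHITE (6,2): turn R to S, flip to black, move to (7,2). |black|=8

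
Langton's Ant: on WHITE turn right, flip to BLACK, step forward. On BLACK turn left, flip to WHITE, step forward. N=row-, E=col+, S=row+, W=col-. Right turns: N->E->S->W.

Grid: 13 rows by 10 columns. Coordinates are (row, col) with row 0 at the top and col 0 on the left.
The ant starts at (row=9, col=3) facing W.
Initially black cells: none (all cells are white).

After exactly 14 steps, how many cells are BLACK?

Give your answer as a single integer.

Answer: 10

Derivation:
Step 1: on WHITE (9,3): turn R to N, flip to black, move to (8,3). |black|=1
Step 2: on WHITE (8,3): turn R to E, flip to black, move to (8,4). |black|=2
Step 3: on WHITE (8,4): turn R to S, flip to black, move to (9,4). |black|=3
Step 4: on WHITE (9,4): turn R to W, flip to black, move to (9,3). |black|=4
Step 5: on BLACK (9,3): turn L to S, flip to white, move to (10,3). |black|=3
Step 6: on WHITE (10,3): turn R to W, flip to black, move to (10,2). |black|=4
Step 7: on WHITE (10,2): turn R to N, flip to black, move to (9,2). |black|=5
Step 8: on WHITE (9,2): turn R to E, flip to black, move to (9,3). |black|=6
Step 9: on WHITE (9,3): turn R to S, flip to black, move to (10,3). |black|=7
Step 10: on BLACK (10,3): turn L to E, flip to white, move to (10,4). |black|=6
Step 11: on WHITE (10,4): turn R to S, flip to black, move to (11,4). |black|=7
Step 12: on WHITE (11,4): turn R to W, flip to black, move to (11,3). |black|=8
Step 13: on WHITE (11,3): turn R to N, flip to black, move to (10,3). |black|=9
Step 14: on WHITE (10,3): turn R to E, flip to black, move to (10,4). |black|=10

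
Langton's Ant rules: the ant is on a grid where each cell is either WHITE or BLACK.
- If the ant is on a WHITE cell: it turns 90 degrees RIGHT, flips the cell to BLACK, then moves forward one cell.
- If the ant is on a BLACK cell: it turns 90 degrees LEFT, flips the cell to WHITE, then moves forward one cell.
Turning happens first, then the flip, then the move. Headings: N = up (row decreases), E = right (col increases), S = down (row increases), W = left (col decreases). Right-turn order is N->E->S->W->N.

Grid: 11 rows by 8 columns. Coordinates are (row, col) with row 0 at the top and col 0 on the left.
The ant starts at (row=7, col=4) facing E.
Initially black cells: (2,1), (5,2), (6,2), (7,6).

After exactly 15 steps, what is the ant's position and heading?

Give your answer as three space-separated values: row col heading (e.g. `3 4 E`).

Step 1: on WHITE (7,4): turn R to S, flip to black, move to (8,4). |black|=5
Step 2: on WHITE (8,4): turn R to W, flip to black, move to (8,3). |black|=6
Step 3: on WHITE (8,3): turn R to N, flip to black, move to (7,3). |black|=7
Step 4: on WHITE (7,3): turn R to E, flip to black, move to (7,4). |black|=8
Step 5: on BLACK (7,4): turn L to N, flip to white, move to (6,4). |black|=7
Step 6: on WHITE (6,4): turn R to E, flip to black, move to (6,5). |black|=8
Step 7: on WHITE (6,5): turn R to S, flip to black, move to (7,5). |black|=9
Step 8: on WHITE (7,5): turn R to W, flip to black, move to (7,4). |black|=10
Step 9: on WHITE (7,4): turn R to N, flip to black, move to (6,4). |black|=11
Step 10: on BLACK (6,4): turn L to W, flip to white, move to (6,3). |black|=10
Step 11: on WHITE (6,3): turn R to N, flip to black, move to (5,3). |black|=11
Step 12: on WHITE (5,3): turn R to E, flip to black, move to (5,4). |black|=12
Step 13: on WHITE (5,4): turn R to S, flip to black, move to (6,4). |black|=13
Step 14: on WHITE (6,4): turn R to W, flip to black, move to (6,3). |black|=14
Step 15: on BLACK (6,3): turn L to S, flip to white, move to (7,3). |black|=13

Answer: 7 3 S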